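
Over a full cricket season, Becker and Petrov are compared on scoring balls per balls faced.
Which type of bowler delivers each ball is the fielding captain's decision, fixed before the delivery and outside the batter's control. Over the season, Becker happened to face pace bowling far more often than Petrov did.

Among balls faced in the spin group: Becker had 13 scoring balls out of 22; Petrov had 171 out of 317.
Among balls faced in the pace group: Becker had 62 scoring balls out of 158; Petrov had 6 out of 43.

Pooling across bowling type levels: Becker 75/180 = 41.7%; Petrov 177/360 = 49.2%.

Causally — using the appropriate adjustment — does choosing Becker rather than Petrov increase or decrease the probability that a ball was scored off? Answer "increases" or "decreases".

increases

Nothing the player does changes bowling type; the imbalance is an allocation artefact. With bowling type also predicting the outcome, the pooled figure is confounded, and the within-stratum comparison is the causal one.
Within each level — spin: 59.1% vs 53.9%; pace: 39.2% vs 14.0% — Becker is higher every time.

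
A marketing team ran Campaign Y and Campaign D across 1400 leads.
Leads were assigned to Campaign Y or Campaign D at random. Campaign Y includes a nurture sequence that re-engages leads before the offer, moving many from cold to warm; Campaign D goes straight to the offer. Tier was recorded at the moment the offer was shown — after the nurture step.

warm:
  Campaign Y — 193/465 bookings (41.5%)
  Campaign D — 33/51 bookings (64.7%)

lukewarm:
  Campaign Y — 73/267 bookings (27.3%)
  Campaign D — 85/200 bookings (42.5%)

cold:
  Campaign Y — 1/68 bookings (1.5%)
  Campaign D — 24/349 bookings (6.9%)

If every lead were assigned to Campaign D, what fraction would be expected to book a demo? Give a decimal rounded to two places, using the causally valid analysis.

The stratified and pooled comparisons disagree (Campaign D wins within each engagement tier; Campaign Y wins overall), so the answer turns on the causal role of engagement tier.
Engagement tier lies on the pathway campaign → engagement tier → outcome, so adjusting for it blocks the indirect effect. For the total causal effect of campaign, use the unadjusted pooled rates.
So P(outcome | do(Campaign D)) is just the pooled rate for Campaign D: 142/600 = 0.237.

0.24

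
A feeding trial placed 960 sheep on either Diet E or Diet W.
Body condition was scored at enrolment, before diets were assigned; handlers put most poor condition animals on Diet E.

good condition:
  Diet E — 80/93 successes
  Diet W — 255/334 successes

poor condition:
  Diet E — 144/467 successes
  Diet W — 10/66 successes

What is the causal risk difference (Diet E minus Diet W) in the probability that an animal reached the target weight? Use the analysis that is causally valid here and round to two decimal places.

+0.13

Nothing the diet does changes starting body condition; the imbalance is an allocation artefact. With starting body condition also predicting the outcome, the pooled figure is confounded, and the within-stratum comparison is the causal one.
Adjusting over the population distribution of starting body condition: 0.445·(0.860−0.763) + 0.555·(0.308−0.152) = +0.130.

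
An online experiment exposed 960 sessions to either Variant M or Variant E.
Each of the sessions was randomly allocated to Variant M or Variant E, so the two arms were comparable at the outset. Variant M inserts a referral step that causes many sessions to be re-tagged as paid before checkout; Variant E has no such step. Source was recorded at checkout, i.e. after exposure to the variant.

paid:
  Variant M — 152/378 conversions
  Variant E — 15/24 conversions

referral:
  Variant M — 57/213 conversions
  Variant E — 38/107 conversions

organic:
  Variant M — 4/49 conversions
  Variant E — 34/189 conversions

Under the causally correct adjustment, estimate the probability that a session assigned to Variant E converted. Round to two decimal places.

The traffic source-specific comparison favours Variant E throughout, but the pooled figures favour Variant M. The question is whether to condition on traffic source.
The distribution of traffic source is itself part of what the variant does — it is an intermediate outcome. Holding it fixed would remove that part of the effect; the total effect is the pooled difference.
So P(outcome | do(Variant E)) is just the pooled rate for Variant E: 87/320 = 0.272.

0.27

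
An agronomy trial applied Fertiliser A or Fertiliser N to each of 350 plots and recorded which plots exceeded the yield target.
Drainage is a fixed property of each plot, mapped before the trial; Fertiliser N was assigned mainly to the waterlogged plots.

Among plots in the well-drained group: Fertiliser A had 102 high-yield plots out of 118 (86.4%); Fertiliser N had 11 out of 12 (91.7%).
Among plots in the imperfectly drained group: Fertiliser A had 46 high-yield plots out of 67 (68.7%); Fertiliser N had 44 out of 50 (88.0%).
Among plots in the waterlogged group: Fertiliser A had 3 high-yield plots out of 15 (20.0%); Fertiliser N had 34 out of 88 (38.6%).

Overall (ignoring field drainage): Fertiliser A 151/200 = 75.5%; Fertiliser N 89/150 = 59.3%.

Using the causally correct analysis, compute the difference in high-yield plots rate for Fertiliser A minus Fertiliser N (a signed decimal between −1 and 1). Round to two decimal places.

-0.14

The imbalance in field drainage arose from how plots were allocated, not from anything the fertiliser did; and field drainage independently affects the outcome. The pooled gap is confounded — condition on field drainage.
Adjusting over the population distribution of field drainage: 0.371·(0.864−0.917) + 0.334·(0.687−0.880) + 0.294·(0.200−0.386) = -0.139.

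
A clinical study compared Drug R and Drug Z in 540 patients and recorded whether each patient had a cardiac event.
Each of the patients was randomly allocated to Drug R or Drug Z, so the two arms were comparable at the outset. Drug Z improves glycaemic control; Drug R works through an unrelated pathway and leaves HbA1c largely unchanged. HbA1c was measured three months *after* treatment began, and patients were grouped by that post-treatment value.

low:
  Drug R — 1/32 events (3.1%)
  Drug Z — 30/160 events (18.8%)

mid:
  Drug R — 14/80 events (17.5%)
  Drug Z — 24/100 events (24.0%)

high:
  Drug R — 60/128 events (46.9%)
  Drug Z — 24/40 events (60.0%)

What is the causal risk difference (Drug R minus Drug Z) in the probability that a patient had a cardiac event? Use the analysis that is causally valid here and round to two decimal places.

+0.05

HbA1c is recorded after the drug and is itself shifted by it — it sits on the causal path from drug to outcome. Conditioning on a mediator would strip out part of the effect we want; the pooled comparison gives the total causal effect.
The causal difference is the pooled difference: 0.312 − 0.260 = +0.052.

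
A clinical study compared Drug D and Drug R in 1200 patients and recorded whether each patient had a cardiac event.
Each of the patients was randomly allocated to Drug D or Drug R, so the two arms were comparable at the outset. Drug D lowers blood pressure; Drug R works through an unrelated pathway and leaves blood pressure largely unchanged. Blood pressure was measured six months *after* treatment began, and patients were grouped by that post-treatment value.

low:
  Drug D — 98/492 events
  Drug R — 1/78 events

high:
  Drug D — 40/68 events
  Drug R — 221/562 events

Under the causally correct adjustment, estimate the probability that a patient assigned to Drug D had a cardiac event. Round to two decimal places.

0.25

Drug R is lower inside every blood pressure stratum but Drug D is lower in aggregate. Whether to stratify depends on how blood pressure relates to the drug.
Stratifying would compare drugs among patients the drugs themselves sorted into blood pressure groups — a form of selection on an intermediate. The unconditioned pooled rates give the total causal effect.
So P(outcome | do(Drug D)) is just the pooled rate for Drug D: 138/560 = 0.246.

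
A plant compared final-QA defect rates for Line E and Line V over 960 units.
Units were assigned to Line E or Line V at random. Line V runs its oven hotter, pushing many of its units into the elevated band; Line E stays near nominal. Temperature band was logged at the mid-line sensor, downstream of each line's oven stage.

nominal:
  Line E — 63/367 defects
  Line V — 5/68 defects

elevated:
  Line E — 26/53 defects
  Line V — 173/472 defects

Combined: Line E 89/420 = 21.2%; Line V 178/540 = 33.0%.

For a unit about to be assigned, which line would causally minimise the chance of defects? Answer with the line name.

Line E

In-process temperature band lies on the pathway line → in-process temperature band → outcome, so adjusting for it blocks the indirect effect. For the total causal effect of line, use the unadjusted pooled rates.
Pooled: Line E 21.2% vs Line V 33.0%; Line E is lower overall.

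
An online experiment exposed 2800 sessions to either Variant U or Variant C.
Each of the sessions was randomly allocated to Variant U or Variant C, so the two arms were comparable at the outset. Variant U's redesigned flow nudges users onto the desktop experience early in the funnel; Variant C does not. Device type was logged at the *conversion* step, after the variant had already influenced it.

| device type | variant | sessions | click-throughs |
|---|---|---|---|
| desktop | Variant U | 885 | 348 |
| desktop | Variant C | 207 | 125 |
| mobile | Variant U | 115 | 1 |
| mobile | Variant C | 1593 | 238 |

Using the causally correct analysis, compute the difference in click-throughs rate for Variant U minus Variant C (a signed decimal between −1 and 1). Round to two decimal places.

+0.15

The stratified and pooled comparisons disagree (Variant C wins within each device type; Variant U wins overall), so the answer turns on the causal role of device type.
Device type is downstream of the variant. One should not condition on a consequence of treatment, so the overall rates are the right comparison.
The causal difference is the pooled difference: 0.349 − 0.202 = +0.147.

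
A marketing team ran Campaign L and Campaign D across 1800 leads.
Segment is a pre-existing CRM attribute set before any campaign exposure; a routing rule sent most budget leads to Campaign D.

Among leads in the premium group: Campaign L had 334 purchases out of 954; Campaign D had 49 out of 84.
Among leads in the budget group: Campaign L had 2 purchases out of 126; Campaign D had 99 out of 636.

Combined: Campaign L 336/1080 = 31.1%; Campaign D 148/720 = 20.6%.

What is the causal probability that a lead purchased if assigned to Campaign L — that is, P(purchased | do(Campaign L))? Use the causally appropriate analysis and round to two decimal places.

0.21

Nothing the campaign does changes customer segment; the imbalance is an allocation artefact. With customer segment also predicting the outcome, the pooled figure is confounded, and the within-stratum comparison is the causal one.
Standardising Campaign L to the population customer segment mix: 0.577·334/954 + 0.423·2/126 = 0.209.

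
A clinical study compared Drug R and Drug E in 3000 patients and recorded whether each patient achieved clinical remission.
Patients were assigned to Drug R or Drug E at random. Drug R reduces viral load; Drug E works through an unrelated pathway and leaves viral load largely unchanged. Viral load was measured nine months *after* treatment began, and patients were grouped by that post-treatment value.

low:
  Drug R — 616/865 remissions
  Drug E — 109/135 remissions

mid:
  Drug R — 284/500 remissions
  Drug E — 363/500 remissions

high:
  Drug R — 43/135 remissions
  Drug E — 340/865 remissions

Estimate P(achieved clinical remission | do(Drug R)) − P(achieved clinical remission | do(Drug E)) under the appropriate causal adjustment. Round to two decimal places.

Because the drug influences viral load, viral load is a post-treatment mediator, not a confounder. Stratifying on it would bias the estimate; the causal effect is the crude pooled difference.
The causal difference is the pooled difference: 0.629 − 0.541 = +0.087.

+0.09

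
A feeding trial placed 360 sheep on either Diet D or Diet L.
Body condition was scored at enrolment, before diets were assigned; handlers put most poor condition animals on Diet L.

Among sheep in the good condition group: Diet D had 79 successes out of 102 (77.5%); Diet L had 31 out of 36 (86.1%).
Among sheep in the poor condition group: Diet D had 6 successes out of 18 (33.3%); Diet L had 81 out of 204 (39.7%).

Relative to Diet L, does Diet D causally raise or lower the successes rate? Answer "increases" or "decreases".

decreases

Starting body condition is set before the diet has any effect — it is not caused by the diet — and it independently drives the outcome. That makes it a confounder, so the causal comparison is within starting body condition levels.
Within each level — good condition: 77.5% vs 86.1%; poor condition: 33.3% vs 39.7% — Diet L is higher every time.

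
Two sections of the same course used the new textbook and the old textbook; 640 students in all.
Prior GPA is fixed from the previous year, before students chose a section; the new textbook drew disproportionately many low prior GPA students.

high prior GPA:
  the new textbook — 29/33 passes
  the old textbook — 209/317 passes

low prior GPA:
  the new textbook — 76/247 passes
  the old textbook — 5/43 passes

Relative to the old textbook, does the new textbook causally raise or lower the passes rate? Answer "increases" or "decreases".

increases

the new textbook is higher inside every prior GPA band stratum but the old textbook is higher in aggregate. Whether to stratify depends on how prior GPA band relates to the teaching method.
Prior GPA band differs across teaching methods for reasons unrelated to any effect of the teaching method itself, and it separately predicts the outcome — a classic confounder. We must compare within prior GPA band levels.
Within each level — high prior GPA: 87.9% vs 65.9%; low prior GPA: 30.8% vs 11.6% — the new textbook is higher every time.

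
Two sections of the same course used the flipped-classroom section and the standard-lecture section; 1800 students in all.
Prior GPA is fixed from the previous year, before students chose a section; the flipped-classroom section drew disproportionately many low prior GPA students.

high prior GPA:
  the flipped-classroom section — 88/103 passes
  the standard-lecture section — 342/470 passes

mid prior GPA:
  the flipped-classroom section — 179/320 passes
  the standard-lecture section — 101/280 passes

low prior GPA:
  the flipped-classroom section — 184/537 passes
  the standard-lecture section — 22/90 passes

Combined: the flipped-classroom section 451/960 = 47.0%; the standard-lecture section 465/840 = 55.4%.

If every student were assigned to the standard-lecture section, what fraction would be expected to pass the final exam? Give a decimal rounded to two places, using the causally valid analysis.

0.44

Prior GPA band differs across teaching methods for reasons unrelated to any effect of the teaching method itself, and it separately predicts the outcome — a classic confounder. We must compare within prior GPA band levels.
Standardising the standard-lecture section to the population prior GPA band mix: 0.318·342/470 + 0.333·101/280 + 0.348·22/90 = 0.437.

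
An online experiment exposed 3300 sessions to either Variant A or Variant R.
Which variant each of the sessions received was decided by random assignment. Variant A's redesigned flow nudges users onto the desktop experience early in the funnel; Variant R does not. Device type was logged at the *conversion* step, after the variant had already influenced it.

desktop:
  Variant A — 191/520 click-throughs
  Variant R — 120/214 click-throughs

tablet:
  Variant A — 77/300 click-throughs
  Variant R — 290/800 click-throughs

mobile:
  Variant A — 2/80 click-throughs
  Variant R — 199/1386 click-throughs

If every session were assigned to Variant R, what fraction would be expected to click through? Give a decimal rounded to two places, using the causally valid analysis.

Variant R is higher inside every device type stratum but Variant A is higher in aggregate. Whether to stratify depends on how device type relates to the variant.
The distribution of device type is itself part of what the variant does — it is an intermediate outcome. Holding it fixed would remove that part of the effect; the total effect is the pooled difference.
So P(outcome | do(Variant R)) is just the pooled rate for Variant R: 609/2400 = 0.254.

0.25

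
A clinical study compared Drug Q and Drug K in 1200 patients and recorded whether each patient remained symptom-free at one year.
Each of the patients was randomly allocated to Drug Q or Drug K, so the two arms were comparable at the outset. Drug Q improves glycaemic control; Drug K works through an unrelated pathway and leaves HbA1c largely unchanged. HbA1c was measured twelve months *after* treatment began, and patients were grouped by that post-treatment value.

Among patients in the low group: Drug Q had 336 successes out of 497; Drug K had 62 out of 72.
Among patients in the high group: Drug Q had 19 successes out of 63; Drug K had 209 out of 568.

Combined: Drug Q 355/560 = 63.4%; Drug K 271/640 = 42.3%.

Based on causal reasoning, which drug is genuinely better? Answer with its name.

Drug K is higher inside every HbA1c stratum but Drug Q is higher in aggregate. Whether to stratify depends on how HbA1c relates to the drug.
HbA1c is recorded after the drug and is itself shifted by it — it sits on the causal path from drug to outcome. Conditioning on a mediator would strip out part of the effect we want; the pooled comparison gives the total causal effect.
Pooled: Drug Q 63.4% vs Drug K 42.3%; Drug Q is higher overall.

Drug Q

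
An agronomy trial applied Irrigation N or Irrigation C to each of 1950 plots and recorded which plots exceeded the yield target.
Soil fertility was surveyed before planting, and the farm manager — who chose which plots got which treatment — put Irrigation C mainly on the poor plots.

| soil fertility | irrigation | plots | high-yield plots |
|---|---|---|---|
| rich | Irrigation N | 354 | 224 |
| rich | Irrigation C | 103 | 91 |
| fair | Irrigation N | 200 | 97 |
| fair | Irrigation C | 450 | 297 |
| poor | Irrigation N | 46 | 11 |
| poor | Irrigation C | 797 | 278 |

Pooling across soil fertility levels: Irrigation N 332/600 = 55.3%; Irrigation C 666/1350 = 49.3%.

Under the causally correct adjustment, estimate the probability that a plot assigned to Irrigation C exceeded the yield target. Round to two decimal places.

0.58

The imbalance in soil fertility arose from how plots were allocated, not from anything the irrigation did; and soil fertility independently affects the outcome. The pooled gap is confounded — condition on soil fertility.
Standardising Irrigation C to the population soil fertility mix: 0.234·91/103 + 0.333·297/450 + 0.432·278/797 = 0.578.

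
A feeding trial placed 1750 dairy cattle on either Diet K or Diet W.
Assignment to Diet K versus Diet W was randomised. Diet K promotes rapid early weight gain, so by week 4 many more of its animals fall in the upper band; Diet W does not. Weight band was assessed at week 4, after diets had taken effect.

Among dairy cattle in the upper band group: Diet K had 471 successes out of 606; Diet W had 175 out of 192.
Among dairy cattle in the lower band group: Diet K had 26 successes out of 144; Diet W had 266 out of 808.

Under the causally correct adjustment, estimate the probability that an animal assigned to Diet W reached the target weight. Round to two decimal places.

0.44

The stratified and pooled comparisons disagree (Diet W wins within each week-4 weight band; Diet K wins overall), so the answer turns on the causal role of week-4 weight band.
Stratifying would compare diets among dairy cattle the diets themselves sorted into week-4 weight band groups — a form of selection on an intermediate. The unconditioned pooled rates give the total causal effect.
So P(outcome | do(Diet W)) is just the pooled rate for Diet W: 441/1000 = 0.441.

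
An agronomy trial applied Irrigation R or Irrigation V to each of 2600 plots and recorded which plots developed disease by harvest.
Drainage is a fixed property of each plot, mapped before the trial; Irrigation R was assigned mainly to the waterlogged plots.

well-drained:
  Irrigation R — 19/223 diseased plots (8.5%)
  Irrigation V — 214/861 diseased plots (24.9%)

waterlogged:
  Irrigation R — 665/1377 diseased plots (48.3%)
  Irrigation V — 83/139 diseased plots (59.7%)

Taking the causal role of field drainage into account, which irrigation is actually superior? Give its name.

Irrigation R

Here field drainage is a common cause — it drives both which irrigation a case falls under and the outcome. The crude comparison mixes populations; the stratum-specific rates are the causally relevant ones.
Within each level — well-drained: 8.5% vs 24.9%; waterlogged: 48.3% vs 59.7% — Irrigation R is lower every time.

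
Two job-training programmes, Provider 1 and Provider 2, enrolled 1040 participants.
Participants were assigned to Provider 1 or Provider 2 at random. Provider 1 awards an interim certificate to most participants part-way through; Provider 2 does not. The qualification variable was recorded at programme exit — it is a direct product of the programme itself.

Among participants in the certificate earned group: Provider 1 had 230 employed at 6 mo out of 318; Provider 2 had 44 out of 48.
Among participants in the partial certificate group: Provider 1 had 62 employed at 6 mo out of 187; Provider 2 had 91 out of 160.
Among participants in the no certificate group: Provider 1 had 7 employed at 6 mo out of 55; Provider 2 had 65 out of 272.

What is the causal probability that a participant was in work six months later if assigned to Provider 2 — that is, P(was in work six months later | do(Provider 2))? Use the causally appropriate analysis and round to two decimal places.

0.42

The stratified and pooled comparisons disagree (Provider 2 wins within each qualification attained during the programme; Provider 1 wins overall), so the answer turns on the causal role of qualification attained during the programme.
Qualification attained during the programme lies on the pathway programme → qualification attained during the programme → outcome, so adjusting for it blocks the indirect effect. For the total causal effect of programme, use the unadjusted pooled rates.
So P(outcome | do(Provider 2)) is just the pooled rate for Provider 2: 200/480 = 0.417.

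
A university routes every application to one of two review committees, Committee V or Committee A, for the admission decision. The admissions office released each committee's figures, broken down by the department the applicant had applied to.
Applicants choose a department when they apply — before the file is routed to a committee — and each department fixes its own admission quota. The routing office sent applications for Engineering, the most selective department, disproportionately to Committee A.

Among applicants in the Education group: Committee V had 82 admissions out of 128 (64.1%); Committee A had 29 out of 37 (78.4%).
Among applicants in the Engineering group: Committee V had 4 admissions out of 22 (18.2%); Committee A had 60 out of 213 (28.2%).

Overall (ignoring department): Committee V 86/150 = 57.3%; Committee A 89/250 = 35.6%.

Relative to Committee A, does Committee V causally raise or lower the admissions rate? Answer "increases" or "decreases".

decreases

The department-specific comparison favours Committee A throughout, but the pooled figures favour Committee V. The question is whether to condition on department.
Here department is a common cause — it drives both which review committee a case falls under and the outcome. The crude comparison mixes populations; the stratum-specific rates are the causally relevant ones.
Within each level — Education: 64.1% vs 78.4%; Engineering: 18.2% vs 28.2% — Committee A is higher every time.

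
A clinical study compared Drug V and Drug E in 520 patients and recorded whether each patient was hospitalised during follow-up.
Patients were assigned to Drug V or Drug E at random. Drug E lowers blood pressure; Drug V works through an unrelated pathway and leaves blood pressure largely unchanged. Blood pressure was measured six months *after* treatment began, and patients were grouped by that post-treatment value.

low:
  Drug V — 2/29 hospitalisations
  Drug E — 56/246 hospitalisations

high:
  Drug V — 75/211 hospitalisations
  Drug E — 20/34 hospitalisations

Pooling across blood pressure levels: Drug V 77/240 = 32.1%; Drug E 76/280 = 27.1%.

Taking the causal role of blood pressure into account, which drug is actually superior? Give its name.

Drug E

The stratified and pooled comparisons disagree (Drug V wins within each blood pressure; Drug E wins overall), so the answer turns on the causal role of blood pressure.
Blood pressure lies on the pathway drug → blood pressure → outcome, so adjusting for it blocks the indirect effect. For the total causal effect of drug, use the unadjusted pooled rates.
Pooled: Drug V 32.1% vs Drug E 27.1%; Drug E is lower overall.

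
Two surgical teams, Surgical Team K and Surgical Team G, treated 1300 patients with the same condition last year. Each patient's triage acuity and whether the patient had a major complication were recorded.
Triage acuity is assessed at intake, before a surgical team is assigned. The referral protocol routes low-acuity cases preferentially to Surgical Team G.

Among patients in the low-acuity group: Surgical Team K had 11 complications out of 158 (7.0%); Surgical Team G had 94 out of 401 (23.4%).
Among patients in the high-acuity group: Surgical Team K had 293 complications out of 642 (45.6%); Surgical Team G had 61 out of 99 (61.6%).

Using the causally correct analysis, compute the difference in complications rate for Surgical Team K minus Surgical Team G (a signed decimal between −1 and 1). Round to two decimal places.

-0.16

Within every triage acuity level Surgical Team K has the lower rate, yet pooled Surgical Team G does — Simpson's reversal.
Here triage acuity is a common cause — it drives both which surgical team a case falls under and the outcome. The crude comparison mixes populations; the stratum-specific rates are the causally relevant ones.
Adjusting over the population distribution of triage acuity: 0.430·(0.070−0.234) + 0.570·(0.456−0.616) = -0.162.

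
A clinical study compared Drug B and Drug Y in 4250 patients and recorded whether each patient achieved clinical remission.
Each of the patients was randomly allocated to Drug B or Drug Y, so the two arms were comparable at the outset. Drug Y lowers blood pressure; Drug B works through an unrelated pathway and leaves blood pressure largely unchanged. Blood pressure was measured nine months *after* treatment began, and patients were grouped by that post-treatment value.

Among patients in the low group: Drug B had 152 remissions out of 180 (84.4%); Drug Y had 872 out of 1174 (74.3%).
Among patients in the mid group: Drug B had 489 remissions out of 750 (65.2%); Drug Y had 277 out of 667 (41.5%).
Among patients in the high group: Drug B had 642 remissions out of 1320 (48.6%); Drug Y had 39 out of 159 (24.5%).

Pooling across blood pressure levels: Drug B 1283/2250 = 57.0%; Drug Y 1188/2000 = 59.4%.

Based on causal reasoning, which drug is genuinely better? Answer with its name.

Drug Y

Drug B is higher inside every blood pressure stratum but Drug Y is higher in aggregate. Whether to stratify depends on how blood pressure relates to the drug.
Blood pressure here is a post-treatment variable shaped by the drug; conditioning on it would introduce bias rather than remove it. The overall comparison is the causal one.
Pooled: Drug B 57.0% vs Drug Y 59.4%; Drug Y is higher overall.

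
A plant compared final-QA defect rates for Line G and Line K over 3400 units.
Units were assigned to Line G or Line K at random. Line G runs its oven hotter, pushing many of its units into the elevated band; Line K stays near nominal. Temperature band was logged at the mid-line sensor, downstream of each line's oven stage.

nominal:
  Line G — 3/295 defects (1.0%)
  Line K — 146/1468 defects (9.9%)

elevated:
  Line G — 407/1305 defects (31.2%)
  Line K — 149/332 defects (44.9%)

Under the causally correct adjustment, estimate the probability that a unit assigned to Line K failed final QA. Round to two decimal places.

0.16

Line G is lower inside every in-process temperature band stratum but Line K is lower in aggregate. Whether to stratify depends on how in-process temperature band relates to the line.
In-process temperature band lies on the pathway line → in-process temperature band → outcome, so adjusting for it blocks the indirect effect. For the total causal effect of line, use the unadjusted pooled rates.
So P(outcome | do(Line K)) is just the pooled rate for Line K: 295/1800 = 0.164.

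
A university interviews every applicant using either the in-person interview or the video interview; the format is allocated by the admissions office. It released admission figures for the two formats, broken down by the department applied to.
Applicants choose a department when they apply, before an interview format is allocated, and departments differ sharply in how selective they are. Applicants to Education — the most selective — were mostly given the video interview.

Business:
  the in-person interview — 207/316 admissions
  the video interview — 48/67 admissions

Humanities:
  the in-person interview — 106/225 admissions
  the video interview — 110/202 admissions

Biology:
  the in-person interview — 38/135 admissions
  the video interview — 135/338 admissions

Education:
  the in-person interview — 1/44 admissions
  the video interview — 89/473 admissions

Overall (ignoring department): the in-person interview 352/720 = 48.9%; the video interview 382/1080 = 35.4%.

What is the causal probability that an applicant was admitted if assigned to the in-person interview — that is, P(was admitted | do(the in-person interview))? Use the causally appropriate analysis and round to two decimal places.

Within every department level the video interview has the higher rate, yet pooled the in-person interview does — Simpson's reversal.
Department is set before the interview format has any effect — it is not caused by the interview format — and it independently drives the outcome. That makes it a confounder, so the causal comparison is within department levels.
Standardising the in-person interview to the population department mix: 0.213·207/316 + 0.237·106/225 + 0.263·38/135 + 0.287·1/44 = 0.332.

0.33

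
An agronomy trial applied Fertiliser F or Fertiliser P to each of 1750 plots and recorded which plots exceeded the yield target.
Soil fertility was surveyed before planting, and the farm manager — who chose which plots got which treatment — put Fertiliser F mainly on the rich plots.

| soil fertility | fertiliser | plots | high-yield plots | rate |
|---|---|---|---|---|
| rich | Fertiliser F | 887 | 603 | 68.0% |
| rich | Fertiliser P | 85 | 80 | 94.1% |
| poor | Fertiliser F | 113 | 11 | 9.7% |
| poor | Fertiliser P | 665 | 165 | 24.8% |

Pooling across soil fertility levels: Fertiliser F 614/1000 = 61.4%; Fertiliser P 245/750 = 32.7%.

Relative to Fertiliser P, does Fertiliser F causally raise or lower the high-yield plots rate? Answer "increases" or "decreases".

The stratified and pooled comparisons disagree (Fertiliser P wins within each soil fertility; Fertiliser F wins overall), so the answer turns on the causal role of soil fertility.
Soil fertility satisfies the back-door criterion: it is not a descendant of the fertiliser, and it blocks the spurious path from fertiliser to outcome. Adjusting for it (i.e., using the within-soil fertility rates) gives the causal effect.
Within each level — rich: 68.0% vs 94.1%; poor: 9.7% vs 24.8% — Fertiliser P is higher every time.

decreases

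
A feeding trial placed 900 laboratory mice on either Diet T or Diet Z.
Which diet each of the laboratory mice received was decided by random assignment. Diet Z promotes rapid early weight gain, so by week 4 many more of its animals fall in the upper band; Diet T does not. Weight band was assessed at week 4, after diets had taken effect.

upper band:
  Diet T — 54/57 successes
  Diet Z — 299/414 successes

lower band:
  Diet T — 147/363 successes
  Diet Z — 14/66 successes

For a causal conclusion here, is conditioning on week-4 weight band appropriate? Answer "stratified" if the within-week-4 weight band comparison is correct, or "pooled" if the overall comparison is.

pooled

The stratified and pooled comparisons disagree (Diet T wins within each week-4 weight band; Diet Z wins overall), so the answer turns on the causal role of week-4 weight band.
Week-4 weight band here is a post-treatment variable shaped by the diet; conditioning on it would introduce bias rather than remove it. The overall comparison is the causal one.
Pooled: Diet T 47.9% vs Diet Z 65.2%; Diet Z is higher overall.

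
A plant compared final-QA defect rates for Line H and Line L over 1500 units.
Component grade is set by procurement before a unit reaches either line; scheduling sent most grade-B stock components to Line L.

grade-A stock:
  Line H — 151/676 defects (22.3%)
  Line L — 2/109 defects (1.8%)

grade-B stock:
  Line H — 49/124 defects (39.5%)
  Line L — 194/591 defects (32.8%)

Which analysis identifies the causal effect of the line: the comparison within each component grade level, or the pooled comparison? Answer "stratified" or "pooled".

stratified

Component grade is set before the line has any effect — it is not caused by the line — and it independently drives the outcome. That makes it a confounder, so the causal comparison is within component grade levels.
Within each level — grade-A stock: 22.3% vs 1.8%; grade-B stock: 39.5% vs 32.8% — Line L is lower every time.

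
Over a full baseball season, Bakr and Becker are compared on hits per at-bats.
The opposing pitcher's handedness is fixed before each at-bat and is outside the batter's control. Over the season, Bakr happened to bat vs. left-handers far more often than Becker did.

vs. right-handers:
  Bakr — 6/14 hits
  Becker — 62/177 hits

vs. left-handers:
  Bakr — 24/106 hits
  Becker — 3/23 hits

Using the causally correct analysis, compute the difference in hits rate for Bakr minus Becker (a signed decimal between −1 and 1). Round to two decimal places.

+0.09

Within every pitcher handedness level Bakr has the higher rate, yet pooled Becker does — Simpson's reversal.
Pitcher handedness is set before the player has any effect — it is not caused by the player — and it independently drives the outcome. That makes it a confounder, so the causal comparison is within pitcher handedness levels.
Adjusting over the population distribution of pitcher handedness: 0.597·(0.429−0.350) + 0.403·(0.226−0.130) = +0.085.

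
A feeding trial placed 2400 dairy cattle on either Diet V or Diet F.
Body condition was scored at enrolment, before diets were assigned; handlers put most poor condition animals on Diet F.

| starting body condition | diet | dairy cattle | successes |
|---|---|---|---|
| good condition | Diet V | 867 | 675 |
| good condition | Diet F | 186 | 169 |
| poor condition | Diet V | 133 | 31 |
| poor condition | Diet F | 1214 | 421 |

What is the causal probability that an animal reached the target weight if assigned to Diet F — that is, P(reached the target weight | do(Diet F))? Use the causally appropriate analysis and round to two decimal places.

Since starting body condition is a pre-existing factor (not a product of the diet) and it affects the outcome on its own, it is a confounder. The stratified rates, not the pooled rate, identify the causal effect.
Standardising Diet F to the population starting body condition mix: 0.439·169/186 + 0.561·421/1214 = 0.593.

0.59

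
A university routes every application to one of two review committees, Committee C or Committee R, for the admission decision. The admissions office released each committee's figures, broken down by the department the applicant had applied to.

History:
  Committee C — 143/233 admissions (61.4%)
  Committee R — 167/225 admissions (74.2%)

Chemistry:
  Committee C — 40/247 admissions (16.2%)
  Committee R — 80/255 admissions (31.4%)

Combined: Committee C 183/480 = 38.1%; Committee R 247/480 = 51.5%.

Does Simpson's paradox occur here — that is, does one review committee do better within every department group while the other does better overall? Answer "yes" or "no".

Within each department level (History 61.4% vs 74.2%; Chemistry 16.2% vs 31.4%), Committee R has the higher rate every time. Pooled: 38.1% vs 51.5% — Committee R has the higher rate overall. They agree.

no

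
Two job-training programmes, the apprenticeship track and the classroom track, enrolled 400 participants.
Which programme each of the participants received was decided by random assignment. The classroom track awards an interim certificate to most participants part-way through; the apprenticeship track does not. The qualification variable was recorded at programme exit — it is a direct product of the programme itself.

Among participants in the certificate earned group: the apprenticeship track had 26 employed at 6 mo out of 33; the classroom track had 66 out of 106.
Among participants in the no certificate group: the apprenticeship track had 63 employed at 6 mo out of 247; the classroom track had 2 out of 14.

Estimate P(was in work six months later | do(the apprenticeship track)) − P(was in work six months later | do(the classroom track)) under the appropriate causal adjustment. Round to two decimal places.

-0.25

Within every qualification attained during the programme level the apprenticeship track has the higher rate, yet pooled the classroom track does — Simpson's reversal.
Qualification attained during the programme lies on the pathway programme → qualification attained during the programme → outcome, so adjusting for it blocks the indirect effect. For the total causal effect of programme, use the unadjusted pooled rates.
The causal difference is the pooled difference: 0.318 − 0.567 = -0.249.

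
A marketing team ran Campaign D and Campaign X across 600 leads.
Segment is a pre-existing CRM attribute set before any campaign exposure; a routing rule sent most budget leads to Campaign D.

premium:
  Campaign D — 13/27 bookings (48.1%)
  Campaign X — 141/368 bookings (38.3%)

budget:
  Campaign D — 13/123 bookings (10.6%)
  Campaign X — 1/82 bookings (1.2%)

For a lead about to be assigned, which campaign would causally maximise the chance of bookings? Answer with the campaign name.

The stratified and pooled comparisons disagree (Campaign D wins within each customer segment; Campaign X wins overall), so the answer turns on the causal role of customer segment.
Customer segment satisfies the back-door criterion: it is not a descendant of the campaign, and it blocks the spurious path from campaign to outcome. Adjusting for it (i.e., using the within-customer segment rates) gives the causal effect.
Within each level — premium: 48.1% vs 38.3%; budget: 10.6% vs 1.2% — Campaign D is higher every time.

Campaign D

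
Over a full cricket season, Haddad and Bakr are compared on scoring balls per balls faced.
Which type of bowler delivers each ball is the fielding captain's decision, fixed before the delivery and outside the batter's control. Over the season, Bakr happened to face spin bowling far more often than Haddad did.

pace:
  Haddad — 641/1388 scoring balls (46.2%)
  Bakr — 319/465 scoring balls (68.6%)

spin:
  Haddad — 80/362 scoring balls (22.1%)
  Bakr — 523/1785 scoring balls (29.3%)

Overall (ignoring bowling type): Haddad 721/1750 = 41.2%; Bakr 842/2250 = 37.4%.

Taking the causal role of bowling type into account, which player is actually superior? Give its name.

Within every bowling type level Bakr has the higher rate, yet pooled Haddad does — Simpson's reversal.
Here bowling type is a common cause — it drives both which player a case falls under and the outcome. The crude comparison mixes populations; the stratum-specific rates are the causally relevant ones.
Within each level — pace: 46.2% vs 68.6%; spin: 22.1% vs 29.3% — Bakr is higher every time.

Bakr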